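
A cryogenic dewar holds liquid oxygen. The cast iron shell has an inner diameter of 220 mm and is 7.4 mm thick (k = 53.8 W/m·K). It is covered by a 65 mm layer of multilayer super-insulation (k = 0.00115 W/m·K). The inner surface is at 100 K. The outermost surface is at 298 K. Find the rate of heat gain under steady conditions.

Q ≈ 0.943 W

For a spherical shell R = (1/r₁ − 1/r₂)/(4πk); film R = 1/(h·4πr²). In series:
R_cast iron shell = (1/0.11 − 1/0.1174)/(4π×53.8) = 8.476×10^-4 K/W
R_multilayer super-insulation = (1/0.1174 − 1/0.1824)/(4π×0.00115) = 210 K/W
R_total = 210 K/W
Q = ΔT/R_total = 198/210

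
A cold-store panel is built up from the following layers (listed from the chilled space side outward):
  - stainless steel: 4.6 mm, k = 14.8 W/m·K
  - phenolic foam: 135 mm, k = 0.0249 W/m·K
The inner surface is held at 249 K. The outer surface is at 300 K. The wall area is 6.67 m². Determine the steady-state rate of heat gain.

Treating each layer as a thermal resistance in series:
R_stainless steel = L/(kA) = 0.0046/(14.8×6.67) = 4.66×10^-5 K/W
R_phenolic foam = L/(kA) = 0.135/(0.0249×6.67) = 0.8128 K/W
R_total = 0.8129 K/W
Q = ΔT / R_total = 51 / 0.8129

Q ≈ 62.7 W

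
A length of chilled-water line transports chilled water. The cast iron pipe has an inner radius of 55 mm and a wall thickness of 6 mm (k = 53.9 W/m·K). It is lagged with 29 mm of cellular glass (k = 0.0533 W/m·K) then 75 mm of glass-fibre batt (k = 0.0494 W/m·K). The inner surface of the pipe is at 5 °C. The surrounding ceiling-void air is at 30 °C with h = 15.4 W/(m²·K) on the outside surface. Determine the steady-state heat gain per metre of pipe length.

For a radial system each layer contributes R = ln(r_out/r_in)/(2πkL); films add R = 1/(hA).
R_cast iron pipe wall = ln(61/55)/(2π×53.9×1) = 3.057×10^-4 K/W
R_cellular glass = ln(90/61)/(2π×0.0533×1) = 1.161 K/W
R_glass-fibre batt = ln(165/90)/(2π×0.0494×1) = 1.953 K/W
R_outer film = 1/(h_o·2πr_oL) = 1/(15.4×2π×0.165×1) = 0.06263 K/W
R_total = 3.177 K/W
Q = ΔT/R_total = 25/3.177

q′ ≈ 7.87 W/m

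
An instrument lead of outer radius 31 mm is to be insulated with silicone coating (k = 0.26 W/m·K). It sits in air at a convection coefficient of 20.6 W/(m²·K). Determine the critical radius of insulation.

For a cylinder r_cr = k/h = 0.26/20.6
r_cr = 12.6 mm; since the bare radius (31 mm) is above r_cr, any added insulation will reduce heat loss.

r_cr ≈ 12.6 mm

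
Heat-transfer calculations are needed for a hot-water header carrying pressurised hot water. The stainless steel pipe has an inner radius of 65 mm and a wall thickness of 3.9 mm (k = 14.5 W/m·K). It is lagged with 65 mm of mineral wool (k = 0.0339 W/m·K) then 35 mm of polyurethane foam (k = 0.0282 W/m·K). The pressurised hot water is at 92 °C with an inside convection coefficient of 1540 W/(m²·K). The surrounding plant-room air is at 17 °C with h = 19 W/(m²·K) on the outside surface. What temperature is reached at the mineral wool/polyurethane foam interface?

Radial resistances (cylindrical: R_cond = ln(r_o/r_i)/(2πkL), R_conv = 1/(h·2πrL)):
R_inner film = 1/(h_i·2πr₁L) = 1/(1540×2π×0.065×1) = 0.00159 K/W
R_stainless steel pipe wall = ln(68.9/65)/(2π×14.5×1) = 6.396×10^-4 K/W
R_mineral wool = ln(133.9/68.9)/(2π×0.0339×1) = 3.119 K/W
R_polyurethane foam = ln(168.9/133.9)/(2π×0.0282×1) = 1.311 K/W
R_outer film = 1/(h_o·2πr_oL) = 1/(19×2π×0.1689×1) = 0.04959 K/W
R_total = 4.482 K/W
Q = ΔT/R_total = 75/4.482
Q = 16.7 W/m
T_interface = T_inner − Q·ΣR(inner→interface) = 92 − 16.7×3.122

T ≈ 39.8 °C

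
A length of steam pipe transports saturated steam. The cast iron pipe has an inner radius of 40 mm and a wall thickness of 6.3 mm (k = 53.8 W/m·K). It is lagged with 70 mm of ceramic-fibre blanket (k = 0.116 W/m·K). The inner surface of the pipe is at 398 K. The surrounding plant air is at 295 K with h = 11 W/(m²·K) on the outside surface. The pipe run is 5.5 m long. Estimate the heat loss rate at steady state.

Q ≈ 408 W

Cylindrical conduction, so R = ln(r₂/r₁)/(2πkL) per layer, in series:
R_cast iron pipe wall = ln(46.3/40)/(2π×53.8×5.5) = 7.867×10^-5 K/W
R_ceramic-fibre blanket = ln(116.3/46.3)/(2π×0.116×5.5) = 0.2298 K/W
R_outer film = 1/(h_o·2πr_oL) = 1/(11×2π×0.1163×5.5) = 0.02262 K/W
R_total = 0.2525 K/W
Q = ΔT/R_total = 103/0.2525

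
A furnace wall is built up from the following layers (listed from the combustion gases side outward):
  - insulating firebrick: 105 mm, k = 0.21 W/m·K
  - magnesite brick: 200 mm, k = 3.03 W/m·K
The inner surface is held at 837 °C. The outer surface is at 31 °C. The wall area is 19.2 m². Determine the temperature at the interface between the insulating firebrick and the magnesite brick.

T ≈ 125 °C

Using the resistance-network approach (series):
R_insulating firebrick = L/(kA) = 0.105/(0.21×19.2) = 0.02604 K/W
R_magnesite brick = L/(kA) = 0.2/(3.03×19.2) = 0.003438 K/W
R_total = 0.02948 K/W;  Q = ΔT/R_total = 806/0.02948 = 27340 W
T_interface = T_inner − Q·ΣR(inner→interface) = 837 − 27300×0.02604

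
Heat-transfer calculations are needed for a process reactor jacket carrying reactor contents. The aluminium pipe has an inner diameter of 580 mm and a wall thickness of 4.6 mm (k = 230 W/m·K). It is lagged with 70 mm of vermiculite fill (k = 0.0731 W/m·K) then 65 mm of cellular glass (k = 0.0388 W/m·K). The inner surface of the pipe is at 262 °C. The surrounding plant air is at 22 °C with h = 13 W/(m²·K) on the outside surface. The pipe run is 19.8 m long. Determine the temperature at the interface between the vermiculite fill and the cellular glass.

Per-layer cylindrical resistances, series-summed:
R_aluminium pipe wall = ln(294.6/290)/(2π×230×19.8) = 5.5×10^-7 K/W
R_vermiculite fill = ln(364.6/294.6)/(2π×0.0731×19.8) = 0.02344 K/W
R_cellular glass = ln(429.6/364.6)/(2π×0.0388×19.8) = 0.03399 K/W
R_outer film = 1/(h_o·2πr_oL) = 1/(13×2π×0.4296×19.8) = 0.001439 K/W
R_total = 0.05887 K/W
Q = ΔT/R_total = 240/0.05887
Q = 4080 W
T_interface = T_inner − Q·ΣR(inner→interface) = 262 − 4080×0.02344

T ≈ 166 °C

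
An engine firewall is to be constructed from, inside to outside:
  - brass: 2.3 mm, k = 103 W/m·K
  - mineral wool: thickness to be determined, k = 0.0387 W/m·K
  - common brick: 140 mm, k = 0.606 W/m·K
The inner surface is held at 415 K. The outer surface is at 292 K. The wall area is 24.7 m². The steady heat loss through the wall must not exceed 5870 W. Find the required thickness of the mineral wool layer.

L ≈ 11.1 mm

Thermal resistances in series:
R_brass = L/(kA) = 0.0023/(103×24.7) = 9.041×10^-7 K/W
R_common brick = L/(kA) = 0.14/(0.606×24.7) = 0.009353 K/W
Sum of the known resistances R_other = 0.009354 K/W
Required total resistance R_tot = ΔT/Q_allow = 123/5870 = 0.02095 K/W
R_mineral wool = R_tot − R_other = 0.0116 K/W
L = R·k·A = 0.0116×0.0387×24.7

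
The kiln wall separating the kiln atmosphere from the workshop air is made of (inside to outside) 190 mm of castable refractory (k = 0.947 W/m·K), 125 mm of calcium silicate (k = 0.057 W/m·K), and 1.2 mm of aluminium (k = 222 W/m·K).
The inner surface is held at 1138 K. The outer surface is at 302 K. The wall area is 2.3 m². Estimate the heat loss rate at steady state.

Thermal resistances in series:
R_castable refractory = L/(kA) = 0.19/(0.947×2.3) = 0.08723 K/W
R_calcium silicate = L/(kA) = 0.125/(0.057×2.3) = 0.9535 K/W
R_aluminium = L/(kA) = 0.0012/(222×2.3) = 2.35×10^-6 K/W
R_total = 1.041 K/W
Q = ΔT / R_total = 836 / 1.041

Q ≈ 803 W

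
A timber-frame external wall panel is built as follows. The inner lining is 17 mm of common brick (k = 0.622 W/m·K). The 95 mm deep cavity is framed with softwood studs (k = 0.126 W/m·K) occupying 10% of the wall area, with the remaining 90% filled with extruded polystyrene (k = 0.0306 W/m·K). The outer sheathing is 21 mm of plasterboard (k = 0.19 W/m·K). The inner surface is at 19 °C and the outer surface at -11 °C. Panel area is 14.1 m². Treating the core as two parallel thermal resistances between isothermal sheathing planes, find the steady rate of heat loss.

Q ≈ 169 W

Sheathing layers in series; stud and cavity paths in parallel between them.
R_inner = 0.017/(0.622×14.1) = 0.001938 K/W
R_stud  = 0.095/(0.126×0.1×14.1) = 0.5347 K/W
R_cav   = 0.095/(0.0306×0.9×14.1) = 0.2446 K/W
1/R_core = 1/R_stud + 1/R_cav → R_core = 0.1679 K/W
R_outer = 0.021/(0.19×14.1) = 0.007839 K/W
R_total = 0.1776 K/W
Q = ΔT/R_total = 30/0.1776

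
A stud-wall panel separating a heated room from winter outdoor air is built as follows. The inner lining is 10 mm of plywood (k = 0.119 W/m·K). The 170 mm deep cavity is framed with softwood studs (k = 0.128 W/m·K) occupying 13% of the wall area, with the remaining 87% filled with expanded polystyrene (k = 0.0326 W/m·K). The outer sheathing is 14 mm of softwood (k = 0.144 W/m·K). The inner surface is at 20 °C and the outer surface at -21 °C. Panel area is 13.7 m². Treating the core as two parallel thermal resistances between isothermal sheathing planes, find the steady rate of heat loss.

Sheathing layers in series; stud and cavity paths in parallel between them.
R_inner = 0.01/(0.119×13.7) = 0.006134 K/W
R_stud  = 0.17/(0.128×0.13×13.7) = 0.7457 K/W
R_cav   = 0.17/(0.0326×0.87×13.7) = 0.4375 K/W
1/R_core = 1/R_stud + 1/R_cav → R_core = 0.2757 K/W
R_outer = 0.014/(0.144×13.7) = 0.007097 K/W
R_total = 0.289 K/W
Q = ΔT/R_total = 41/0.289

Q ≈ 142 W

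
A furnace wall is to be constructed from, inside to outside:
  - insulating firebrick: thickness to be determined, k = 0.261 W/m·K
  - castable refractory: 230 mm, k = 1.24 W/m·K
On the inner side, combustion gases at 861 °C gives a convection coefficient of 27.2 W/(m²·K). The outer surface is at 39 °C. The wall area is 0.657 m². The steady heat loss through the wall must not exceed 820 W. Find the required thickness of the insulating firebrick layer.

Model the wall as resistances in series:
R_inner film = 1/(h_i·A) = 1/(27.2×0.657) = 0.05596 K/W
R_castable refractory = L/(kA) = 0.23/(1.24×0.657) = 0.2823 K/W
Sum of the known resistances R_other = 0.3383 K/W
Required total resistance R_tot = ΔT/Q_allow = 822/820 = 1.002 K/W
R_insulating firebrick = R_tot − R_other = 0.6642 K/W
L = R·k·A = 0.6642×0.261×0.657

L ≈ 114 mm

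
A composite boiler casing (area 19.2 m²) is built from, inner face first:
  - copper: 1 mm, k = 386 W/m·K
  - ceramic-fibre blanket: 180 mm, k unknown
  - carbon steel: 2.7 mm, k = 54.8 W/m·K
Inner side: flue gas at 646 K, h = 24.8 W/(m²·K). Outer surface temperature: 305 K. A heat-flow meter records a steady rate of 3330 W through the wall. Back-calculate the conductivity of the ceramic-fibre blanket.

k ≈ 0.0935 W/(m·K)

Series thermal resistances:
R_inner film = 1/(h_i·A) = 1/(24.8×19.2) = 0.0021 K/W
R_copper = L/(kA) = 0.001/(386×19.2) = 1.349×10^-7 K/W
R_carbon steel = L/(kA) = 0.0027/(54.8×19.2) = 2.566×10^-6 K/W
Sum of known resistances R_other = 0.002103 K/W
Total R = ΔT/Q = 341/3330 = 0.1024 K/W
R_ceramic-fibre blanket = R_total − R_other = 0.1003 K/W
k = L/(R·A) = 0.18/(0.1003×19.2)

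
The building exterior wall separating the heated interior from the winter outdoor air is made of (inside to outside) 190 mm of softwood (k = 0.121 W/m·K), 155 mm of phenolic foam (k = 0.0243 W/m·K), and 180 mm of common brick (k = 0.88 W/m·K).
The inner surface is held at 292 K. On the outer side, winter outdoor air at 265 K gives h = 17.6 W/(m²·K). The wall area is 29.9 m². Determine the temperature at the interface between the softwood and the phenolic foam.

Thermal resistances in series:
R_softwood = L/(kA) = 0.19/(0.121×29.9) = 0.05252 K/W
R_phenolic foam = L/(kA) = 0.155/(0.0243×29.9) = 0.2133 K/W
R_common brick = L/(kA) = 0.18/(0.88×29.9) = 0.006841 K/W
R_outer film = 1/(h_o·A) = 1/(17.6×29.9) = 0.0019 K/W
R_total = 0.2746 K/W;  Q = ΔT/R_total = 27/0.2746 = 98.33 W
T_interface = T_inner − Q·ΣR(inner→interface) = 292 − 98.3×0.05252

T ≈ 287 K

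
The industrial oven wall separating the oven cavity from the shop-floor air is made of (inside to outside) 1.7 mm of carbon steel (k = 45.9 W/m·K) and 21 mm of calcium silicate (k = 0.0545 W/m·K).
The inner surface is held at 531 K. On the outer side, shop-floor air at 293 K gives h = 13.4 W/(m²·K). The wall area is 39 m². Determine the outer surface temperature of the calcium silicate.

T ≈ 332 K

Model the wall as resistances in series:
R_carbon steel = L/(kA) = 0.0017/(45.9×39) = 9.497×10^-7 K/W
R_calcium silicate = L/(kA) = 0.021/(0.0545×39) = 0.00988 K/W
R_outer film = 1/(h_o·A) = 1/(13.4×39) = 0.001914 K/W
R_total = 0.01179 K/W;  Q = ΔT/R_total = 238/0.01179 = 20180 W
T_interface = T_inner − Q·ΣR(inner→interface) = 531 − 20200×0.009881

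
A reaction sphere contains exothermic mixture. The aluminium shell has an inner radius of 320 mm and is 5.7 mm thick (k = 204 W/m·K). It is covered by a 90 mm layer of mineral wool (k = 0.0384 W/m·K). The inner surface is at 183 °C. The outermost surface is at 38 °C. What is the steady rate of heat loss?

Q ≈ 105 W

Radial (spherical) resistances in series:
R_aluminium shell = (1/0.32 − 1/0.3257)/(4π×204) = 2.133×10^-5 K/W
R_mineral wool = (1/0.3257 − 1/0.4157)/(4π×0.0384) = 1.378 K/W
R_total = 1.378 K/W
Q = ΔT/R_total = 145/1.378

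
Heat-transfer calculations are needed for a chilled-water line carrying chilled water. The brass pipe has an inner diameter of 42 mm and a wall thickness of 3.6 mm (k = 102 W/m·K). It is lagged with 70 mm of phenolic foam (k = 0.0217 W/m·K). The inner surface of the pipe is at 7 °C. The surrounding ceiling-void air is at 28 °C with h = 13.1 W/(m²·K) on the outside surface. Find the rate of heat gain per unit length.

q′ ≈ 2.1 W/m

Treating each annulus and film as a series resistance:
R_brass pipe wall = ln(24.6/21)/(2π×102×1) = 2.469×10^-4 K/W
R_phenolic foam = ln(94.6/24.6)/(2π×0.0217×1) = 9.879 K/W
R_outer film = 1/(h_o·2πr_oL) = 1/(13.1×2π×0.0946×1) = 0.1284 K/W
R_total = 10.01 K/W
Q = ΔT/R_total = 21/10.01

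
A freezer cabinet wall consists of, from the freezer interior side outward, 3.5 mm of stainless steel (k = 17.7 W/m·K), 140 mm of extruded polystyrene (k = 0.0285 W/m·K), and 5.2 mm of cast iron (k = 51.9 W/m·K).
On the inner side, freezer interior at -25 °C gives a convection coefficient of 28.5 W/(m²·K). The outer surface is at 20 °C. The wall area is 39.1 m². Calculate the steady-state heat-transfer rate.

Q ≈ 356 W

Thermal resistances in series:
R_inner film = 1/(h_i·A) = 1/(28.5×39.1) = 8.974×10^-4 K/W
R_stainless steel = L/(kA) = 0.0035/(17.7×39.1) = 5.057×10^-6 K/W
R_extruded polystyrene = L/(kA) = 0.14/(0.0285×39.1) = 0.1256 K/W
R_cast iron = L/(kA) = 0.0052/(51.9×39.1) = 2.562×10^-6 K/W
R_total = 0.1265 K/W
Q = ΔT / R_total = 45 / 0.1265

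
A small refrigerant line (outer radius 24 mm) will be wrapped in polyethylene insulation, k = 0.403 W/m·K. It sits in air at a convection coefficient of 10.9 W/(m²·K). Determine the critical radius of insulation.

r_cr ≈ 37 mm

For a cylinder r_cr = k/h = 0.403/10.9
r_cr = 37 mm; since the bare radius (24 mm) is below r_cr, adding a thin layer of insulation will *increase* heat loss.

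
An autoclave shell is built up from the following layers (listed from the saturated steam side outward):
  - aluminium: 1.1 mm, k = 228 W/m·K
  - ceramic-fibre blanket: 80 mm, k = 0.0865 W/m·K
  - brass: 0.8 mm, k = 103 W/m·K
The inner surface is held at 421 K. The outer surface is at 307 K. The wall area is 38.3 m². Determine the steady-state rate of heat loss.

Using the resistance-network approach (series):
R_aluminium = L/(kA) = 0.0011/(228×38.3) = 1.26×10^-7 K/W
R_ceramic-fibre blanket = L/(kA) = 0.08/(0.0865×38.3) = 0.02415 K/W
R_brass = L/(kA) = 0.0008/(103×38.3) = 2.028×10^-7 K/W
R_total = 0.02415 K/W
Q = ΔT / R_total = 114 / 0.02415

Q ≈ 4720 W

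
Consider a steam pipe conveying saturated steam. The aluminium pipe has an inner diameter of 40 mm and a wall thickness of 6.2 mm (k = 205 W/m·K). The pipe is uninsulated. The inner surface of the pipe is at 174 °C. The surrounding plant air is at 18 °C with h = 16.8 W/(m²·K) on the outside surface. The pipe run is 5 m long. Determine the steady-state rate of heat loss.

Cylindrical conduction, so R = ln(r₂/r₁)/(2πkL) per layer, in series:
R_aluminium pipe wall = ln(26.2/20)/(2π×205×5) = 4.193×10^-5 K/W
R_outer film = 1/(h_o·2πr_oL) = 1/(16.8×2π×0.0262×5) = 0.07232 K/W
R_total = 0.07236 K/W
Q = ΔT/R_total = 156/0.07236

Q ≈ 2160 W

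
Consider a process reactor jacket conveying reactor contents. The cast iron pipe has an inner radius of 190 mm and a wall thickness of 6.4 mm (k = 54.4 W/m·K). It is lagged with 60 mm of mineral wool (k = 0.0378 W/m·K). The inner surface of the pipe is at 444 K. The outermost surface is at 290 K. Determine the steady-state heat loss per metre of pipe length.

Radial resistances (cylindrical: R_cond = ln(r_o/r_i)/(2πkL), R_conv = 1/(h·2πrL)):
R_cast iron pipe wall = ln(196.4/190)/(2π×54.4×1) = 9.692×10^-5 K/W
R_mineral wool = ln(256.4/196.4)/(2π×0.0378×1) = 1.122 K/W
R_total = 1.123 K/W
Q = ΔT/R_total = 154/1.123

q′ ≈ 137 W/m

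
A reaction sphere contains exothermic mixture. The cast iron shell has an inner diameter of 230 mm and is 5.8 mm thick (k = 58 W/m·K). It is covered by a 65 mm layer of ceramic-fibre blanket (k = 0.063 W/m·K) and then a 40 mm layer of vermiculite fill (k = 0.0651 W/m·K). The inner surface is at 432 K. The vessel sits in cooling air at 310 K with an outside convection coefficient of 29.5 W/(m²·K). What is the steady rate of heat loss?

Radial (spherical) resistances in series:
R_cast iron shell = (1/0.115 − 1/0.1208)/(4π×58) = 5.728×10^-4 K/W
R_ceramic-fibre blanket = (1/0.1208 − 1/0.1858)/(4π×0.063) = 3.658 K/W
R_vermiculite fill = (1/0.1858 − 1/0.2258)/(4π×0.0651) = 1.165 K/W
R_outer film = 1/(h·4πr_o²) = 1/(29.5×4π×0.2258²) = 0.05291 K/W
R_total = 4.877 K/W
Q = ΔT/R_total = 122/4.877

Q ≈ 25 W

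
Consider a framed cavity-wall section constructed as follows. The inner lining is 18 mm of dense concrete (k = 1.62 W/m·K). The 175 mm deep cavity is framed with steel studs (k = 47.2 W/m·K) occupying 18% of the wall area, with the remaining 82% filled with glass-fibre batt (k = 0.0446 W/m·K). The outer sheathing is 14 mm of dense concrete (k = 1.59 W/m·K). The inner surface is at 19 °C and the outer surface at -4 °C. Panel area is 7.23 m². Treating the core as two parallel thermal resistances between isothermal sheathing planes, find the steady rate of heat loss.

Sheathing layers in series; stud and cavity paths in parallel between them.
R_inner = 0.018/(1.62×7.23) = 0.001537 K/W
R_stud  = 0.175/(47.2×0.18×7.23) = 0.002849 K/W
R_cav   = 0.175/(0.0446×0.82×7.23) = 0.6618 K/W
1/R_core = 1/R_stud + 1/R_cav → R_core = 0.002837 K/W
R_outer = 0.014/(1.59×7.23) = 0.001218 K/W
R_total = 0.005591 K/W
Q = ΔT/R_total = 23/0.005591

Q ≈ 4110 W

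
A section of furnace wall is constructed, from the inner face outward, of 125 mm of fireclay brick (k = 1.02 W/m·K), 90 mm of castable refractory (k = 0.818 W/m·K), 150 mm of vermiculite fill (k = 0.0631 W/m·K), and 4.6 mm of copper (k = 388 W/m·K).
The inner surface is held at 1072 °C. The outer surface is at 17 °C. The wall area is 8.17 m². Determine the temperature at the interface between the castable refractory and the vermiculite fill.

T ≈ 978 °C

Model the wall as resistances in series:
R_fireclay brick = L/(kA) = 0.125/(1.02×8.17) = 0.015 K/W
R_castable refractory = L/(kA) = 0.09/(0.818×8.17) = 0.01347 K/W
R_vermiculite fill = L/(kA) = 0.15/(0.0631×8.17) = 0.291 K/W
R_copper = L/(kA) = 0.0046/(388×8.17) = 1.451×10^-6 K/W
R_total = 0.3194 K/W;  Q = ΔT/R_total = 1055/0.3194 = 3303 W
T_interface = T_inner − Q·ΣR(inner→interface) = 1072 − 3300×0.02847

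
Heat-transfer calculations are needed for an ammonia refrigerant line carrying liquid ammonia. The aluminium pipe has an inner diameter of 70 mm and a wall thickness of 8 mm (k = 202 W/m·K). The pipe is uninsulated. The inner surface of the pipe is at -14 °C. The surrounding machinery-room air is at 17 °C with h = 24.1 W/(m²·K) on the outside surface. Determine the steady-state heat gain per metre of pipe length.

Per-layer cylindrical resistances, series-summed:
R_aluminium pipe wall = ln(43/35)/(2π×202×1) = 1.622×10^-4 K/W
R_outer film = 1/(h_o·2πr_oL) = 1/(24.1×2π×0.043×1) = 0.1536 K/W
R_total = 0.1537 K/W
Q = ΔT/R_total = 31/0.1537

q′ ≈ 202 W/m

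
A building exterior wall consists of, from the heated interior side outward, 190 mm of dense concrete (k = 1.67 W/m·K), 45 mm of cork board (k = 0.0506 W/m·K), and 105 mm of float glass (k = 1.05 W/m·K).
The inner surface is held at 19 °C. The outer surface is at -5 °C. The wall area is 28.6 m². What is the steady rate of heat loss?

Treating each layer as a thermal resistance in series:
R_dense concrete = L/(kA) = 0.19/(1.67×28.6) = 0.003978 K/W
R_cork board = L/(kA) = 0.045/(0.0506×28.6) = 0.0311 K/W
R_float glass = L/(kA) = 0.105/(1.05×28.6) = 0.003497 K/W
R_total = 0.03857 K/W
Q = ΔT / R_total = 24 / 0.03857

Q ≈ 622 W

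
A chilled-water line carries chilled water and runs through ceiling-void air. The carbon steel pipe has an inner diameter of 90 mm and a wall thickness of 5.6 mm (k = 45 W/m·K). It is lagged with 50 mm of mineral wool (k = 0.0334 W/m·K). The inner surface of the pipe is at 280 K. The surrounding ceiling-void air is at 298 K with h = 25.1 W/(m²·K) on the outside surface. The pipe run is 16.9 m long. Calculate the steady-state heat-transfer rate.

Treating each annulus and film as a series resistance:
R_carbon steel pipe wall = ln(50.6/45)/(2π×45×16.9) = 2.455×10^-5 K/W
R_mineral wool = ln(100.6/50.6)/(2π×0.0334×16.9) = 0.1938 K/W
R_outer film = 1/(h_o·2πr_oL) = 1/(25.1×2π×0.1006×16.9) = 0.00373 K/W
R_total = 0.1975 K/W
Q = ΔT/R_total = 18/0.1975

Q ≈ 91.1 W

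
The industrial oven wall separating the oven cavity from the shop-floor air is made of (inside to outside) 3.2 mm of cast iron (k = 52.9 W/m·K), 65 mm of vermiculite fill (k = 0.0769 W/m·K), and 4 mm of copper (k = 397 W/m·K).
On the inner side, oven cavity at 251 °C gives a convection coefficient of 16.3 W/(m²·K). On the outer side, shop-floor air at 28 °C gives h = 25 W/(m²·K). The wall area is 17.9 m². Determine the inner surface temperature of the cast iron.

T ≈ 237 °C

Using the resistance-network approach (series):
R_inner film = 1/(h_i·A) = 1/(16.3×17.9) = 0.003427 K/W
R_cast iron = L/(kA) = 0.0032/(52.9×17.9) = 3.379×10^-6 K/W
R_vermiculite fill = L/(kA) = 0.065/(0.0769×17.9) = 0.04722 K/W
R_copper = L/(kA) = 0.004/(397×17.9) = 5.629×10^-7 K/W
R_outer film = 1/(h_o·A) = 1/(25×17.9) = 0.002235 K/W
R_total = 0.05289 K/W;  Q = ΔT/R_total = 223/0.05289 = 4217 W
T_interface = T_inner − Q·ΣR(inner→interface) = 251 − 4220×0.003427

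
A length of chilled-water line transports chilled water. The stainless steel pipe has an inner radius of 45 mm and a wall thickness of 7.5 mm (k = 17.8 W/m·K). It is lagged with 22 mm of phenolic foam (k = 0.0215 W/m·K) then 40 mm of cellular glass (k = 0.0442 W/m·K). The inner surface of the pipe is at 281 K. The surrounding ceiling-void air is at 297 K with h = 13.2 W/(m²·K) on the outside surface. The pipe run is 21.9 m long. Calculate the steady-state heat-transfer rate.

Q ≈ 82.5 W

Cylindrical conduction, so R = ln(r₂/r₁)/(2πkL) per layer, in series:
R_stainless steel pipe wall = ln(52.5/45)/(2π×17.8×21.9) = 6.294×10^-5 K/W
R_phenolic foam = ln(74.5/52.5)/(2π×0.0215×21.9) = 0.1183 K/W
R_cellular glass = ln(114.5/74.5)/(2π×0.0442×21.9) = 0.07066 K/W
R_outer film = 1/(h_o·2πr_oL) = 1/(13.2×2π×0.1145×21.9) = 0.004808 K/W
R_total = 0.1938 K/W
Q = ΔT/R_total = 16/0.1938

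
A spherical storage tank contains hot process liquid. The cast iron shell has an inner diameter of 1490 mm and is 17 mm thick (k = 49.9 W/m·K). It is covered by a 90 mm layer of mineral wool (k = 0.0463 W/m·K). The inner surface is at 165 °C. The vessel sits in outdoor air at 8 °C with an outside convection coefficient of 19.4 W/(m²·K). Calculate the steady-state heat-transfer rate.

Q ≈ 644 W

For a spherical shell R = (1/r₁ − 1/r₂)/(4πk); film R = 1/(h·4πr²). In series:
R_cast iron shell = (1/0.745 − 1/0.762)/(4π×49.9) = 4.776×10^-5 K/W
R_mineral wool = (1/0.762 − 1/0.852)/(4π×0.0463) = 0.2383 K/W
R_outer film = 1/(h·4πr_o²) = 1/(19.4×4π×0.852²) = 0.005651 K/W
R_total = 0.244 K/W
Q = ΔT/R_total = 157/0.244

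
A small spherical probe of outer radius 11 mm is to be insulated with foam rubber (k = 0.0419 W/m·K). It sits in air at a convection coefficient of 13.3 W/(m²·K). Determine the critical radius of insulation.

r_cr ≈ 6.3 mm

For a sphere r_cr = 2k/h = 2×0.0419/13.3
r_cr = 6.3 mm; since the bare radius (11 mm) is above r_cr, any added insulation will reduce heat loss.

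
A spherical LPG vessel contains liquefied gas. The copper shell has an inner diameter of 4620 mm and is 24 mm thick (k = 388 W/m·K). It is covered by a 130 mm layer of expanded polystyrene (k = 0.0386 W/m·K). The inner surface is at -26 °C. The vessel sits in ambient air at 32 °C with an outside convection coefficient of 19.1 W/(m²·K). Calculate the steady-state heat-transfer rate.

Spherical conduction: R = (1/r_in − 1/r_out)/(4πk) per layer; series-sum.
R_copper shell = (1/2.31 − 1/2.334)/(4π×388) = 9.13×10^-7 K/W
R_expanded polystyrene = (1/2.334 − 1/2.464)/(4π×0.0386) = 0.0466 K/W
R_outer film = 1/(h·4πr_o²) = 1/(19.1×4π×2.464²) = 6.862×10^-4 K/W
R_total = 0.04729 K/W
Q = ΔT/R_total = 58/0.04729

Q ≈ 1230 W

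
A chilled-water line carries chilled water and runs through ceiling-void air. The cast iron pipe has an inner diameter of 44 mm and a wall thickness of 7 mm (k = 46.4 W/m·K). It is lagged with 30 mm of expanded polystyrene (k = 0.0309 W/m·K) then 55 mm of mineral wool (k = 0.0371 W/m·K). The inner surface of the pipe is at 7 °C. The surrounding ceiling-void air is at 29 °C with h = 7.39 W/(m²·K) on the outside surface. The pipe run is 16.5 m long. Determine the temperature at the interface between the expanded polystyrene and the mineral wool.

T ≈ 19.1 °C

Radial resistances (cylindrical: R_cond = ln(r_o/r_i)/(2πkL), R_conv = 1/(h·2πrL)):
R_cast iron pipe wall = ln(29/22)/(2π×46.4×16.5) = 5.743×10^-5 K/W
R_expanded polystyrene = ln(59/29)/(2π×0.0309×16.5) = 0.2217 K/W
R_mineral wool = ln(114/59)/(2π×0.0371×16.5) = 0.1712 K/W
R_outer film = 1/(h_o·2πr_oL) = 1/(7.39×2π×0.114×16.5) = 0.01145 K/W
R_total = 0.4045 K/W
Q = ΔT/R_total = 22/0.4045
Q = 54.4 W
T_interface = T_inner + Q·ΣR(inner→interface) = 7 + 54.4×0.2218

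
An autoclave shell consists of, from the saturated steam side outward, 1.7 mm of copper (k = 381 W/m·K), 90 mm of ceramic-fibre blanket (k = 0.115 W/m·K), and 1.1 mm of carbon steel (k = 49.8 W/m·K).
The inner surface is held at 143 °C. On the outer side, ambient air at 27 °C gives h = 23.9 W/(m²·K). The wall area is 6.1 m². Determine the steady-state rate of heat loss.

Treating each layer as a thermal resistance in series:
R_copper = L/(kA) = 0.0017/(381×6.1) = 7.315×10^-7 K/W
R_ceramic-fibre blanket = L/(kA) = 0.09/(0.115×6.1) = 0.1283 K/W
R_carbon steel = L/(kA) = 0.0011/(49.8×6.1) = 3.621×10^-6 K/W
R_outer film = 1/(h_o·A) = 1/(23.9×6.1) = 0.006859 K/W
R_total = 0.1352 K/W
Q = ΔT / R_total = 116 / 0.1352

Q ≈ 858 W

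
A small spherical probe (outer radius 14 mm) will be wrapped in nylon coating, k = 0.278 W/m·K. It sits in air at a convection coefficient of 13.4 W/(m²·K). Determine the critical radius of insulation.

For a sphere r_cr = 2k/h = 2×0.278/13.4
r_cr = 41.5 mm; since the bare radius (14 mm) is below r_cr, adding a thin layer of insulation will *increase* heat loss.

r_cr ≈ 41.5 mm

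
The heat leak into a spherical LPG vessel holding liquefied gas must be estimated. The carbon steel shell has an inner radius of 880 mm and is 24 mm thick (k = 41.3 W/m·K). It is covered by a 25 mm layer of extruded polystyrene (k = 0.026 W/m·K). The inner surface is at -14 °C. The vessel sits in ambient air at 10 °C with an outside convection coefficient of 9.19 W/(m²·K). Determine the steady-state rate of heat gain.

Spherical conduction: R = (1/r_in − 1/r_out)/(4πk) per layer; series-sum.
R_carbon steel shell = (1/0.88 − 1/0.904)/(4π×41.3) = 5.813×10^-5 K/W
R_extruded polystyrene = (1/0.904 − 1/0.929)/(4π×0.026) = 0.09111 K/W
R_outer film = 1/(h·4πr_o²) = 1/(9.19×4π×0.929²) = 0.01003 K/W
R_total = 0.1012 K/W
Q = ΔT/R_total = 24/0.1012

Q ≈ 237 W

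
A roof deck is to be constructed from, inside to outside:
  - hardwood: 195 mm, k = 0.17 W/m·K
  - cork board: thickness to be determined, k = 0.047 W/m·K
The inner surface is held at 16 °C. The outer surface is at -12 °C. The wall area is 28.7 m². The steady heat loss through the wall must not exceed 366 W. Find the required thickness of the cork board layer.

L ≈ 49.3 mm

Treating each layer as a thermal resistance in series:
R_hardwood = L/(kA) = 0.195/(0.17×28.7) = 0.03997 K/W
Sum of the known resistances R_other = 0.03997 K/W
Required total resistance R_tot = ΔT/Q_allow = 28/366 = 0.0765 K/W
R_cork board = R_tot − R_other = 0.03654 K/W
L = R·k·A = 0.03654×0.047×28.7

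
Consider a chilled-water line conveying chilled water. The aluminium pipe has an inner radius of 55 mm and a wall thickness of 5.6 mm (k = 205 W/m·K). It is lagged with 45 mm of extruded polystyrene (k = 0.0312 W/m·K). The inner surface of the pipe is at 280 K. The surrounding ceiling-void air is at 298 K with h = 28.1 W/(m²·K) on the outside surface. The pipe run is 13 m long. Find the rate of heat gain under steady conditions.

Q ≈ 81.1 W

Per-layer cylindrical resistances, series-summed:
R_aluminium pipe wall = ln(60.6/55)/(2π×205×13) = 5.791×10^-6 K/W
R_extruded polystyrene = ln(105.6/60.6)/(2π×0.0312×13) = 0.2179 K/W
R_outer film = 1/(h_o·2πr_oL) = 1/(28.1×2π×0.1056×13) = 0.004126 K/W
R_total = 0.2221 K/W
Q = ΔT/R_total = 18/0.2221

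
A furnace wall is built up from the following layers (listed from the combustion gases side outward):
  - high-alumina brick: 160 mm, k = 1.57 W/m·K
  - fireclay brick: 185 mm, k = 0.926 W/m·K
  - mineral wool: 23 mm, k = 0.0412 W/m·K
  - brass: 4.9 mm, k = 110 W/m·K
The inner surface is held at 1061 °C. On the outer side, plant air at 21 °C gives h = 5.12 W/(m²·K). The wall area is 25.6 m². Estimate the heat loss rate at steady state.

Thermal resistances in series:
R_high-alumina brick = L/(kA) = 0.16/(1.57×25.6) = 0.003981 K/W
R_fireclay brick = L/(kA) = 0.185/(0.926×25.6) = 0.007804 K/W
R_mineral wool = L/(kA) = 0.023/(0.0412×25.6) = 0.02181 K/W
R_brass = L/(kA) = 0.0049/(110×25.6) = 1.74×10^-6 K/W
R_outer film = 1/(h_o·A) = 1/(5.12×25.6) = 0.007629 K/W
R_total = 0.04122 K/W
Q = ΔT / R_total = 1040 / 0.04122

Q ≈ 25200 W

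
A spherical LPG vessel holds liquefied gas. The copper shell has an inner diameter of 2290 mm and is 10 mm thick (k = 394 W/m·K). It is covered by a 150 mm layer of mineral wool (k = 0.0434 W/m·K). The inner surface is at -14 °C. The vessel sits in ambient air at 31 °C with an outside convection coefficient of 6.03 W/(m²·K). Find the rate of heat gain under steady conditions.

Q ≈ 237 W

Spherical conduction: R = (1/r_in − 1/r_out)/(4πk) per layer; series-sum.
R_copper shell = (1/1.145 − 1/1.155)/(4π×394) = 1.527×10^-6 K/W
R_mineral wool = (1/1.155 − 1/1.305)/(4π×0.0434) = 0.1825 K/W
R_outer film = 1/(h·4πr_o²) = 1/(6.03×4π×1.305²) = 0.007749 K/W
R_total = 0.1902 K/W
Q = ΔT/R_total = 45/0.1902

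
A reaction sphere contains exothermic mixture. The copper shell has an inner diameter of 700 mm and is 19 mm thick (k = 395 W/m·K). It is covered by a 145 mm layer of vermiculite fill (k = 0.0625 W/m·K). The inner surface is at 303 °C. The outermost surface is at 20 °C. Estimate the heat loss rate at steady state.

Radial (spherical) resistances in series:
R_copper shell = (1/0.35 − 1/0.369)/(4π×395) = 2.964×10^-5 K/W
R_vermiculite fill = (1/0.369 − 1/0.514)/(4π×0.0625) = 0.9734 K/W
R_total = 0.9734 K/W
Q = ΔT/R_total = 283/0.9734

Q ≈ 291 W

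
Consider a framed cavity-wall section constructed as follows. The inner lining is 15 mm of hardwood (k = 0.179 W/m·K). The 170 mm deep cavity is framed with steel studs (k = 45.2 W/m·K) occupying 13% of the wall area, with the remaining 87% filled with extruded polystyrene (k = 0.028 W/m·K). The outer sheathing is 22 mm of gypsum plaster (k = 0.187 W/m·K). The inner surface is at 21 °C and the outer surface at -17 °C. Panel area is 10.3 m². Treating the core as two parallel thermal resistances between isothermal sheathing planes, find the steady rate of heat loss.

Sheathing layers in series; stud and cavity paths in parallel between them.
R_inner = 0.015/(0.179×10.3) = 0.008136 K/W
R_stud  = 0.17/(45.2×0.13×10.3) = 0.002809 K/W
R_cav   = 0.17/(0.028×0.87×10.3) = 0.6775 K/W
1/R_core = 1/R_stud + 1/R_cav → R_core = 0.002797 K/W
R_outer = 0.022/(0.187×10.3) = 0.01142 K/W
R_total = 0.02236 K/W
Q = ΔT/R_total = 38/0.02236

Q ≈ 1700 W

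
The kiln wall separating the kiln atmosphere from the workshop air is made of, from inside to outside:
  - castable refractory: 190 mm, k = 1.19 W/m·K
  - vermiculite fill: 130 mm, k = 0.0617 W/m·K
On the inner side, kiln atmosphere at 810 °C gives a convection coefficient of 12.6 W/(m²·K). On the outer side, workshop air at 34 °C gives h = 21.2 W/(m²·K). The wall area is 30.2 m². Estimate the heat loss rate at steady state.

Using the resistance-network approach (series):
R_inner film = 1/(h_i·A) = 1/(12.6×30.2) = 0.002628 K/W
R_castable refractory = L/(kA) = 0.19/(1.19×30.2) = 0.005287 K/W
R_vermiculite fill = L/(kA) = 0.13/(0.0617×30.2) = 0.06977 K/W
R_outer film = 1/(h_o·A) = 1/(21.2×30.2) = 0.001562 K/W
R_total = 0.07924 K/W
Q = ΔT / R_total = 776 / 0.07924

Q ≈ 9790 W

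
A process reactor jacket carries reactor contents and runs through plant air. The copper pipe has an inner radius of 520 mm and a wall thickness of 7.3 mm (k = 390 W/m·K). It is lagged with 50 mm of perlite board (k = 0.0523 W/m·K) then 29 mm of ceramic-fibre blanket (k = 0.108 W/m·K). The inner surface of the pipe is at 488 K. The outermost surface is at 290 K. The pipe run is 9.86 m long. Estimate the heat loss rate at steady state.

Q ≈ 5610 W

Per-layer cylindrical resistances, series-summed:
R_copper pipe wall = ln(527.3/520)/(2π×390×9.86) = 5.77×10^-7 K/W
R_perlite board = ln(577.3/527.3)/(2π×0.0523×9.86) = 0.02796 K/W
R_ceramic-fibre blanket = ln(606.3/577.3)/(2π×0.108×9.86) = 0.007325 K/W
R_total = 0.03529 K/W
Q = ΔT/R_total = 198/0.03529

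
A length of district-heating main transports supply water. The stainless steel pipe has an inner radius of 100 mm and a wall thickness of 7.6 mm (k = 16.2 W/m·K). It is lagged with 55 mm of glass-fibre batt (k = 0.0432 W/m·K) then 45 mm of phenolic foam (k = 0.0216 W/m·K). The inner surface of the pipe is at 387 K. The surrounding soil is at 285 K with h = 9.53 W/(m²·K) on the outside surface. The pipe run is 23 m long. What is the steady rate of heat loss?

Q ≈ 690 W

Cylindrical conduction, so R = ln(r₂/r₁)/(2πkL) per layer, in series:
R_stainless steel pipe wall = ln(107.6/100)/(2π×16.2×23) = 3.129×10^-5 K/W
R_glass-fibre batt = ln(162.6/107.6)/(2π×0.0432×23) = 0.06613 K/W
R_phenolic foam = ln(207.6/162.6)/(2π×0.0216×23) = 0.07827 K/W
R_outer film = 1/(h_o·2πr_oL) = 1/(9.53×2π×0.2076×23) = 0.003498 K/W
R_total = 0.1479 K/W
Q = ΔT/R_total = 102/0.1479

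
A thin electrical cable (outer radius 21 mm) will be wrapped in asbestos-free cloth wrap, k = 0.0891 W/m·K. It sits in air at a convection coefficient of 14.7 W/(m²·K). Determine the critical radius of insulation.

For a cylinder r_cr = k/h = 0.0891/14.7
r_cr = 6.06 mm; since the bare radius (21 mm) is above r_cr, any added insulation will reduce heat loss.

r_cr ≈ 6.06 mm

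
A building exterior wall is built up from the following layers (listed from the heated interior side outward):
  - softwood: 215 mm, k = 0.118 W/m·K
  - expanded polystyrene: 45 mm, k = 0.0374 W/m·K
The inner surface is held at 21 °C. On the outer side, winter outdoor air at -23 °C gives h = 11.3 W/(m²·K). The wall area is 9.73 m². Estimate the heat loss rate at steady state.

Series thermal resistances:
R_softwood = L/(kA) = 0.215/(0.118×9.73) = 0.1873 K/W
R_expanded polystyrene = L/(kA) = 0.045/(0.0374×9.73) = 0.1237 K/W
R_outer film = 1/(h_o·A) = 1/(11.3×9.73) = 0.009095 K/W
R_total = 0.32 K/W
Q = ΔT / R_total = 44 / 0.32

Q ≈ 137 W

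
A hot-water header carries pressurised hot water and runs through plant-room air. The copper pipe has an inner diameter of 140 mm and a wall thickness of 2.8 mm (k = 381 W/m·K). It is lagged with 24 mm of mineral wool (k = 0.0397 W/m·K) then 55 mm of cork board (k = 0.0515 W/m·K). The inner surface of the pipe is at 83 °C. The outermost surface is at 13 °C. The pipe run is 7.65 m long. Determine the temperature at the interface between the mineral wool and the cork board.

T ≈ 51.4 °C

Radial resistances (cylindrical: R_cond = ln(r_o/r_i)/(2πkL), R_conv = 1/(h·2πrL)):
R_copper pipe wall = ln(72.8/70)/(2π×381×7.65) = 2.142×10^-6 K/W
R_mineral wool = ln(96.8/72.8)/(2π×0.0397×7.65) = 0.1493 K/W
R_cork board = ln(151.8/96.8)/(2π×0.0515×7.65) = 0.1818 K/W
R_total = 0.3311 K/W
Q = ΔT/R_total = 70/0.3311
Q = 211 W
T_interface = T_inner − Q·ΣR(inner→interface) = 83 − 211×0.1493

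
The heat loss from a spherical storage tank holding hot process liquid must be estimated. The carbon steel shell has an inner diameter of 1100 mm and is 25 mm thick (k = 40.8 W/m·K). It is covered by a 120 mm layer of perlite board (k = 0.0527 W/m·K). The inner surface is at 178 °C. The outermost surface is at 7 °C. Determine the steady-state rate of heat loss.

Q ≈ 377 W

Each spherical layer contributes R = (1/r_i − 1/r_o)/(4πk):
R_carbon steel shell = (1/0.55 − 1/0.575)/(4π×40.8) = 1.542×10^-4 K/W
R_perlite board = (1/0.575 − 1/0.695)/(4π×0.0527) = 0.4534 K/W
R_total = 0.4536 K/W
Q = ΔT/R_total = 171/0.4536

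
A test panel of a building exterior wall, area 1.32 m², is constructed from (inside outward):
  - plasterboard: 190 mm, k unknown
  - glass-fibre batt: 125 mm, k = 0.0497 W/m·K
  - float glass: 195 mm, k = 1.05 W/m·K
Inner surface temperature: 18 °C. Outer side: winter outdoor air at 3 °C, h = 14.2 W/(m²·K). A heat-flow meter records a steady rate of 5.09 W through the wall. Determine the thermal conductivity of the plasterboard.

Model the wall as resistances in series:
R_glass-fibre batt = L/(kA) = 0.125/(0.0497×1.32) = 1.905 K/W
R_float glass = L/(kA) = 0.195/(1.05×1.32) = 0.1407 K/W
R_outer film = 1/(h_o·A) = 1/(14.2×1.32) = 0.05335 K/W
Sum of known resistances R_other = 2.099 K/W
Total R = ΔT/Q = 15/5.09 = 2.947 K/W
R_plasterboard = R_total − R_other = 0.8475 K/W
k = L/(R·A) = 0.19/(0.8475×1.32)

k ≈ 0.17 W/(m·K)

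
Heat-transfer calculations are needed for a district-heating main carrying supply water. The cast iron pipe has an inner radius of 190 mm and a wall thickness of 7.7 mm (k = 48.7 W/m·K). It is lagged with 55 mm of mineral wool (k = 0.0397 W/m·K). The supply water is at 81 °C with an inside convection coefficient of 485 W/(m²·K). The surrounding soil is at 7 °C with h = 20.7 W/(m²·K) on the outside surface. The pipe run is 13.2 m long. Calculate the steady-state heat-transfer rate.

For a radial system each layer contributes R = ln(r_out/r_in)/(2πkL); films add R = 1/(hA).
R_inner film = 1/(h_i·2πr₁L) = 1/(485×2π×0.19×13.2) = 1.308×10^-4 K/W
R_cast iron pipe wall = ln(197.7/190)/(2π×48.7×13.2) = 9.836×10^-6 K/W
R_mineral wool = ln(252.7/197.7)/(2π×0.0397×13.2) = 0.07455 K/W
R_outer film = 1/(h_o·2πr_oL) = 1/(20.7×2π×0.2527×13.2) = 0.002305 K/W
R_total = 0.07699 K/W
Q = ΔT/R_total = 74/0.07699

Q ≈ 961 W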